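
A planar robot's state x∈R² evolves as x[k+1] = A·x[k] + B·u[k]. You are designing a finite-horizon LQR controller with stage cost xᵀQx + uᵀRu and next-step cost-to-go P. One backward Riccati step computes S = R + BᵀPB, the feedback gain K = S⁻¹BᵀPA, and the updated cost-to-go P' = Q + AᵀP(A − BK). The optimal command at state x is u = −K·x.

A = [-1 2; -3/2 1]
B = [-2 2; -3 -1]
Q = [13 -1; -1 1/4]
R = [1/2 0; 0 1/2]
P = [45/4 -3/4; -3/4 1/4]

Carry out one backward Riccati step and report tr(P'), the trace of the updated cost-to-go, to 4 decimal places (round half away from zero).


BᵀP = [-20.2500 0.7500; 23.2500 -1.7500]
S = R + BᵀPB = [1/2 0; 0 1/2] + [38.2500 -41.2500; -41.2500 48.2500] = [38.7500 -41.2500; -41.2500 48.7500]
BᵀPA = [19.1250 -39.7500; -20.6250 44.7500]
K = S⁻¹·BᵀPA = [0.4350 -0.4900; -0.0550 0.5033]
A−BK = [-0.0200 0.0133; -0.2500 0.0333]
AᵀP(A−BK) = [0.1088 -0.1225; -0.1225 0.2483]
P' = Q + AᵀP(A−BK) = [13.1088 -1.1225; -1.1225 0.4983]
tr(P') = 13.6071

13.6071


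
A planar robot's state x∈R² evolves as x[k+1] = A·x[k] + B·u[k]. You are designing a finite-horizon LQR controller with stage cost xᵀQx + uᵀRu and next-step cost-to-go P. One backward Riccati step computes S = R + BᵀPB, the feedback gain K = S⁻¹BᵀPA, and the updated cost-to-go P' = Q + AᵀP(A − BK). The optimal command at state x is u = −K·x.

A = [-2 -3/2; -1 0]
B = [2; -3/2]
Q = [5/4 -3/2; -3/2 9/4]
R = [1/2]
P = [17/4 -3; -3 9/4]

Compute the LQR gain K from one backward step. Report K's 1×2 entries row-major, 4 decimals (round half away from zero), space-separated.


-0.4099 -0.4807

BᵀP = [13.0000 -9.3750]
S = R + BᵀPB = [1/2] + [40.0625] = [40.5625]
BᵀPA = [-16.6250 -19.5000]
K = S⁻¹·BᵀPA = [-0.4099 -0.4807]
A−BK = [-1.1803 -0.5385; -1.6148 -0.7211]
AᵀP(A−BK) = [0.4361 0.2577; 0.2577 0.1881]
P' = Q + AᵀP(A−BK) = [1.6861 -1.2423; -1.2423 2.4381]
tr(P') = 4.1241


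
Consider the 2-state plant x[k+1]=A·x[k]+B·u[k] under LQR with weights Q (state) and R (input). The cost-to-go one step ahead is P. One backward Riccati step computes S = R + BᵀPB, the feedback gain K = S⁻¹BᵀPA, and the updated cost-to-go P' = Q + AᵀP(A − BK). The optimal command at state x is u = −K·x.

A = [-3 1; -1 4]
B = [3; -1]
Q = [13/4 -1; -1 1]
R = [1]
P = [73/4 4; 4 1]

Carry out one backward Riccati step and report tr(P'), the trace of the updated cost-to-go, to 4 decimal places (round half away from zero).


BᵀP = [50.7500 11.0000]
S = R + BᵀPB = [1] + [141.2500] = [142.2500]
BᵀPA = [-163.2500 94.7500]
K = S⁻¹·BᵀPA = [-1.1476 0.6661]
A−BK = [0.4429 -0.9982; -2.1476 4.6661]
AᵀP(A−BK) = [1.8998 -2.0123; -2.0123 3.1388]
P' = Q + AᵀP(A−BK) = [5.1498 -3.0123; -3.0123 4.1388]
tr(P') = 9.2887

9.2887


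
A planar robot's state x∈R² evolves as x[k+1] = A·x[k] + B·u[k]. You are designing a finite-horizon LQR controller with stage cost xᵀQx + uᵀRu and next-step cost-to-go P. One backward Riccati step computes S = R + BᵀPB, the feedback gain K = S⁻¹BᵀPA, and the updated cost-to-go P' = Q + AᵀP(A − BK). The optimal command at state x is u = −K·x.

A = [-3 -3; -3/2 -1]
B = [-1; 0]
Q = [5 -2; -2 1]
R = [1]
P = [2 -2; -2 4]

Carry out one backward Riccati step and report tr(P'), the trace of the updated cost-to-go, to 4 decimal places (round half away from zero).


16.6667

BᵀP = [-2.0000 2.0000]
S = R + BᵀPB = [1] + [2.0000] = [3.0000]
BᵀPA = [3.0000 4.0000]
K = S⁻¹·BᵀPA = [1.0000 1.3333]
A−BK = [-2.0000 -1.6667; -1.5000 -1.0000]
AᵀP(A−BK) = [6.0000 5.0000; 5.0000 4.6667]
P' = Q + AᵀP(A−BK) = [11.0000 3.0000; 3.0000 5.6667]
tr(P') = 16.6667


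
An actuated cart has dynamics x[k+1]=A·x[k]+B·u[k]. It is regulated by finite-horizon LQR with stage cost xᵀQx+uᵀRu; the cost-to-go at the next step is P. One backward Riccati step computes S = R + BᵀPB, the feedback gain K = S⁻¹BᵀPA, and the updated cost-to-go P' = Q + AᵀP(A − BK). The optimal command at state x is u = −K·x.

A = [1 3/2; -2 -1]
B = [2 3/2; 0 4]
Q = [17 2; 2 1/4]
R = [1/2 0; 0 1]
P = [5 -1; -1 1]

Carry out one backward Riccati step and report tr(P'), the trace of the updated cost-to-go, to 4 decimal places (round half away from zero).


18.3222

BᵀP = [10.0000 -2.0000; 3.5000 2.5000]
S = R + BᵀPB = [1/2 0; 0 1] + [20.0000 7.0000; 7.0000 15.2500] = [20.5000 7.0000; 7.0000 16.2500]
BᵀPA = [14.0000 17.0000; -1.5000 2.7500]
K = S⁻¹·BᵀPA = [0.8377 0.9045; -0.4531 -0.2204]
A−BK = [0.0044 0.0216; -0.1874 -0.1183]
AᵀP(A−BK) = [0.5930 0.5059; 0.5059 0.4791]
P' = Q + AᵀP(A−BK) = [17.5930 2.5059; 2.5059 0.7291]
tr(P') = 18.3222


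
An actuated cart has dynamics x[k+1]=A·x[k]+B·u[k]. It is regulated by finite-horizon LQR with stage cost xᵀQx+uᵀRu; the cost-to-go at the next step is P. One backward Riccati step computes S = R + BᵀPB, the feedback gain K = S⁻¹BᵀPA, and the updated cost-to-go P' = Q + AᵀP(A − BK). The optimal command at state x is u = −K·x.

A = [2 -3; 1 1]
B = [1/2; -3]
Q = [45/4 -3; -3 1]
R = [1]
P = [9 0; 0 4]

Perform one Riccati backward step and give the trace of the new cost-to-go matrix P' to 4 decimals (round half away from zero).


BᵀP = [4.5000 -12.0000]
S = R + BᵀPB = [1] + [38.2500] = [39.2500]
BᵀPA = [-3.0000 -25.5000]
K = S⁻¹·BᵀPA = [-0.0764 -0.6497]
A−BK = [2.0382 -2.6752; 0.7707 -0.9490]
AᵀP(A−BK) = [39.7707 -51.9490; -51.9490 68.4331]
P' = Q + AᵀP(A−BK) = [51.0207 -54.9490; -54.9490 69.4331]
tr(P') = 120.4538

120.4538


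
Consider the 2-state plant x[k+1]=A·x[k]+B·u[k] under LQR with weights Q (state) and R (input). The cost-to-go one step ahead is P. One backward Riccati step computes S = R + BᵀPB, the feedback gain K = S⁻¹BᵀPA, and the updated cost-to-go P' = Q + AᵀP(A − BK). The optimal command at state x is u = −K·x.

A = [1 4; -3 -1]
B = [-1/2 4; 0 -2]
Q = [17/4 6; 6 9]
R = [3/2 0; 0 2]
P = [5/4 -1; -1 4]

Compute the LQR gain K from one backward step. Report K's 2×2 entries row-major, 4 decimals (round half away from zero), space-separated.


0.4175 -0.2569 0.8234 0.7241

BᵀP = [-0.6250 0.5000; 7.0000 -12.0000]
S = R + BᵀPB = [3/2 0; 0 2] + [0.3125 -3.5000; -3.5000 52.0000] = [1.8125 -3.5000; -3.5000 54.0000]
BᵀPA = [-2.1250 -3.0000; 43.0000 40.0000]
K = S⁻¹·BᵀPA = [0.4175 -0.2569; 0.8234 0.7241]
A−BK = [-2.0847 0.9752; -1.3533 0.4482]
AᵀP(A−BK) = [8.7328 -1.6818; -1.6818 2.2657]
P' = Q + AᵀP(A−BK) = [12.9828 4.3182; 4.3182 11.2657]
tr(P') = 24.2485


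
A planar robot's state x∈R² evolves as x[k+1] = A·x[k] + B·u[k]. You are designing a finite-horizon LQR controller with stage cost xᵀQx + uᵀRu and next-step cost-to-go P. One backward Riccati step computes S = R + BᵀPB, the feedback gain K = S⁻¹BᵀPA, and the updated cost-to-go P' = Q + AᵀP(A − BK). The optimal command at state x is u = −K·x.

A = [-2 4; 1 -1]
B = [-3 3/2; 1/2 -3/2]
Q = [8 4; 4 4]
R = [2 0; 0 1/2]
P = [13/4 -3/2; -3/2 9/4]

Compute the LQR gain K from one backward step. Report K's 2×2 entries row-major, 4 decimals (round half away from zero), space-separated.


BᵀP = [-10.5000 5.6250; 7.1250 -5.6250]
S = R + BᵀPB = [2 0; 0 1/2] + [34.3125 -24.1875; -24.1875 19.1250] = [36.3125 -24.1875; -24.1875 19.6250]
BᵀPA = [26.6250 -47.6250; -19.8750 34.1250]
K = S⁻¹·BᵀPA = [0.3275 -0.8561; -0.6091 0.6837]
A−BK = [-0.1038 0.4061; -0.0774 0.4536]
AᵀP(A−BK) = [0.4244 -0.8672; -0.8672 2.1459]
P' = Q + AᵀP(A−BK) = [8.4244 3.1328; 3.1328 6.1459]
tr(P') = 14.5703

0.3275 -0.8561 -0.6091 0.6837


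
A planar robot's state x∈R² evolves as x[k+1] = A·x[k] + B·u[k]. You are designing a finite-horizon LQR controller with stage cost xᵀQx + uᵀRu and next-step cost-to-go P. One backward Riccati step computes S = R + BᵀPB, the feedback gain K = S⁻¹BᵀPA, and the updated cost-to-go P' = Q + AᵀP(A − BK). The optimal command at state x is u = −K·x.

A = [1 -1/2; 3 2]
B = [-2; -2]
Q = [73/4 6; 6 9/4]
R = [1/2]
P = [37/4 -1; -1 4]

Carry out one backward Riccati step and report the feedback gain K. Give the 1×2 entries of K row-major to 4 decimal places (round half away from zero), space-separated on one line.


BᵀP = [-16.5000 -6.0000]
S = R + BᵀPB = [1/2] + [45.0000] = [45.5000]
BᵀPA = [-34.5000 -3.7500]
K = S⁻¹·BᵀPA = [-0.7582 -0.0824]
A−BK = [-0.5165 -0.6648; 1.4835 1.8352]
AᵀP(A−BK) = [13.0907 16.0316; 16.0316 20.0034]
P' = Q + AᵀP(A−BK) = [31.3407 22.0316; 22.0316 22.2534]
tr(P') = 53.5941

-0.7582 -0.0824


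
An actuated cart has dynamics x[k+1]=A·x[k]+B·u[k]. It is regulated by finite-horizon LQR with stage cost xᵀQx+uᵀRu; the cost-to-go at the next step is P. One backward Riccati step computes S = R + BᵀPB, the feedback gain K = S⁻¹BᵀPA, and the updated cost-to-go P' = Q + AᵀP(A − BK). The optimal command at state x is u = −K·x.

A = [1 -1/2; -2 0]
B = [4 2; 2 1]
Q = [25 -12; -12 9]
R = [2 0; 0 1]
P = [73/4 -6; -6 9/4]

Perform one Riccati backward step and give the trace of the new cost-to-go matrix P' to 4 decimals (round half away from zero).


36.8388

BᵀP = [61.0000 -19.5000; 30.5000 -9.7500]
S = R + BᵀPB = [2 0; 0 1] + [205.0000 102.5000; 102.5000 51.2500] = [207.0000 102.5000; 102.5000 52.2500]
BᵀPA = [100.0000 -30.5000; 50.0000 -15.2500]
K = S⁻¹·BᵀPA = [0.3231 -0.0985; 0.3231 -0.0985]
A−BK = [-0.9386 0.0913; -2.9693 0.2956]
AᵀP(A−BK) = [2.7847 -0.3431; -0.3431 0.0540]
P' = Q + AᵀP(A−BK) = [27.7847 -12.3431; -12.3431 9.0540]
tr(P') = 36.8388


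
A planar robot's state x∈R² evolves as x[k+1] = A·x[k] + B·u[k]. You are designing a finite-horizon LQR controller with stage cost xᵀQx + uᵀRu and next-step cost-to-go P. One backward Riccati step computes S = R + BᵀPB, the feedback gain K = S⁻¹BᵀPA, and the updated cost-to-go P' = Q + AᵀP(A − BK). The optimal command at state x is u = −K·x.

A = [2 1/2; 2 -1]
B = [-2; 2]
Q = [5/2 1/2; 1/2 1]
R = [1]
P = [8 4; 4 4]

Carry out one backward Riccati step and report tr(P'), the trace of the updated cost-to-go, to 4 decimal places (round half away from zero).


BᵀP = [-8.0000 0.0000]
S = R + BᵀPB = [1] + [16.0000] = [17.0000]
BᵀPA = [-16.0000 -4.0000]
K = S⁻¹·BᵀPA = [-0.9412 -0.2353]
A−BK = [0.1176 0.0294; 3.8824 -0.5294]
AᵀP(A−BK) = [64.9412 -7.7647; -7.7647 1.0588]
P' = Q + AᵀP(A−BK) = [67.4412 -7.2647; -7.2647 2.0588]
tr(P') = 69.5000

69.5000


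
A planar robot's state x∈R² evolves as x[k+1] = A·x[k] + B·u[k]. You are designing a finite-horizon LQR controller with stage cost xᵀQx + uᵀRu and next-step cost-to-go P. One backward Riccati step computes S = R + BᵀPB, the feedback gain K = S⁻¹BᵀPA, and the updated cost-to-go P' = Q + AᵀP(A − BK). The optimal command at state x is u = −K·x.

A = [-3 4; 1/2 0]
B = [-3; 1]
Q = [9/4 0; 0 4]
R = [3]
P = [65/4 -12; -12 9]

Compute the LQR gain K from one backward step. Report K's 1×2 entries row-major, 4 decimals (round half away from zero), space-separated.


0.8893 -1.0554

BᵀP = [-60.7500 45.0000]
S = R + BᵀPB = [3] + [227.2500] = [230.2500]
BᵀPA = [204.7500 -243.0000]
K = S⁻¹·BᵀPA = [0.8893 -1.0554]
A−BK = [-0.3322 0.8339; -0.3893 1.0554]
AᵀP(A−BK) = [2.4259 -2.9121; -2.9121 3.5440]
P' = Q + AᵀP(A−BK) = [4.6759 -2.9121; -2.9121 7.5440]
tr(P') = 12.2199


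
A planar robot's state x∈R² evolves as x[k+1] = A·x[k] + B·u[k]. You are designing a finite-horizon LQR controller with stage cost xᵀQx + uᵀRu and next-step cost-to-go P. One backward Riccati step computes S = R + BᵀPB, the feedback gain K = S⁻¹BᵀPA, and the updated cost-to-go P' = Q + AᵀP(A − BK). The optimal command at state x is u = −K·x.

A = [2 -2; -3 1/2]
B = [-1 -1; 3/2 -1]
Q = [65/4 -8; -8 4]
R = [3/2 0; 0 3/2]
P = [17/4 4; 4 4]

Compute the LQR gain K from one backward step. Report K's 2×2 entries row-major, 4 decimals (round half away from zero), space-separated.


BᵀP = [1.7500 2.0000; -8.2500 -8.0000]
S = R + BᵀPB = [3/2 0; 0 3/2] + [1.2500 -3.7500; -3.7500 16.2500] = [2.7500 -3.7500; -3.7500 17.7500]
BᵀPA = [-2.5000 -2.5000; 7.5000 12.5000]
K = S⁻¹·BᵀPA = [-0.4676 0.0719; 0.3237 0.7194]
A−BK = [1.8561 -1.2086; -1.9748 1.1115]
AᵀP(A−BK) = [1.4029 -0.2158; -0.2158 1.1871]
P' = Q + AᵀP(A−BK) = [17.6529 -8.2158; -8.2158 5.1871]
tr(P') = 22.8399

-0.4676 0.0719 0.3237 0.7194


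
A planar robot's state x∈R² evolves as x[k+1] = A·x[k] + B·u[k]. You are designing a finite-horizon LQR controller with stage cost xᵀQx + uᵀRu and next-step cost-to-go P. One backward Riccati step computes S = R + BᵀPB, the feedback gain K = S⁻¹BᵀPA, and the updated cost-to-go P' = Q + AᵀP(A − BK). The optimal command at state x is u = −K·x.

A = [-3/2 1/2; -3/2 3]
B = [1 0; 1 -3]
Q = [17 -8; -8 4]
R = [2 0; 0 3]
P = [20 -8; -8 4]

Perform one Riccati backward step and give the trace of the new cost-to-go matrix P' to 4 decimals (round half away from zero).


BᵀP = [12.0000 -4.0000; 24.0000 -12.0000]
S = R + BᵀPB = [2 0; 0 3] + [8.0000 12.0000; 12.0000 36.0000] = [10.0000 12.0000; 12.0000 39.0000]
BᵀPA = [-12.0000 -6.0000; -18.0000 -24.0000]
K = S⁻¹·BᵀPA = [-1.0244 0.2195; -0.1463 -0.6829]
A−BK = [-0.4756 0.2805; -0.9146 0.7317]
AᵀP(A−BK) = [3.0732 -0.6585; -0.6585 1.9268]
P' = Q + AᵀP(A−BK) = [20.0732 -8.6585; -8.6585 5.9268]
tr(P') = 26.0000

26.0000


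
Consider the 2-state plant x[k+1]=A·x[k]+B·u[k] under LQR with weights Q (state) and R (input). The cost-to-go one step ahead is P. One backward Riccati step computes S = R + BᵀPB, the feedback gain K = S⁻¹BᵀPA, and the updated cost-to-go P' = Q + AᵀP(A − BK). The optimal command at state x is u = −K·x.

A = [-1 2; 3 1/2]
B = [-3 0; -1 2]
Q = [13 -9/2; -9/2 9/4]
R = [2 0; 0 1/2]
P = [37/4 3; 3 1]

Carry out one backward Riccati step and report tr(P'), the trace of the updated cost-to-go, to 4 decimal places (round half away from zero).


BᵀP = [-30.7500 -10.0000; 6.0000 2.0000]
S = R + BᵀPB = [2 0; 0 1/2] + [102.2500 -20.0000; -20.0000 4.0000] = [104.2500 -20.0000; -20.0000 4.5000]
BᵀPA = [0.7500 -66.5000; 0.0000 13.0000]
K = S⁻¹·BᵀPA = [0.0488 -0.5678; 0.2170 0.3653]
A−BK = [-0.8535 0.2966; 2.6148 -0.7984]
AᵀP(A−BK) = [0.2134 -0.0741; -0.0741 0.7419]
P' = Q + AᵀP(A−BK) = [13.2134 -4.5741; -4.5741 2.9919]
tr(P') = 16.2052

16.2052


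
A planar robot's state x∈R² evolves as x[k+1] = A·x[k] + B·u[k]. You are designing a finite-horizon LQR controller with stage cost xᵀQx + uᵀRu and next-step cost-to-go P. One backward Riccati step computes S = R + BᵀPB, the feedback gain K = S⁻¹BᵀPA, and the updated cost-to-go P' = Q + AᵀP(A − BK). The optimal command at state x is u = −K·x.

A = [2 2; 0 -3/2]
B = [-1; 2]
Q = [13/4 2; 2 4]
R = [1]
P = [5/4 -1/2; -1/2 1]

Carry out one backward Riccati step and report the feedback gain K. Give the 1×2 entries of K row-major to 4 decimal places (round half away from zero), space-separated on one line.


BᵀP = [-2.2500 2.5000]
S = R + BᵀPB = [1] + [7.2500] = [8.2500]
BᵀPA = [-4.5000 -8.2500]
K = S⁻¹·BᵀPA = [-0.5455 -1.0000]
A−BK = [1.4545 1.0000; 1.0909 0.5000]
AᵀP(A−BK) = [2.5455 2.0000; 2.0000 2.0000]
P' = Q + AᵀP(A−BK) = [5.7955 4.0000; 4.0000 6.0000]
tr(P') = 11.7955

-0.5455 -1.0000


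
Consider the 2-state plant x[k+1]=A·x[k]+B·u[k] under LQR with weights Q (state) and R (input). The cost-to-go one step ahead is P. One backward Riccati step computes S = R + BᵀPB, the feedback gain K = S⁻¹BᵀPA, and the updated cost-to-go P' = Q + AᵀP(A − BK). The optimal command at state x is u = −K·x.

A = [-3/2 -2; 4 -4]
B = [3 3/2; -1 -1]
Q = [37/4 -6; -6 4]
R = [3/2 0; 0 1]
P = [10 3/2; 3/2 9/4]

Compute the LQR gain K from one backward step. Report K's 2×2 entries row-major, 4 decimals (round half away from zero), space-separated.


0.6406 -1.9230 -2.1739 2.3944

BᵀP = [28.5000 2.2500; 13.5000 0.0000]
S = R + BᵀPB = [3/2 0; 0 1] + [83.2500 40.5000; 40.5000 20.2500] = [84.7500 40.5000; 40.5000 21.2500]
BᵀPA = [-33.7500 -66.0000; -20.2500 -27.0000]
K = S⁻¹·BᵀPA = [0.6406 -1.9230; -2.1739 2.3944]
A−BK = [-0.1610 0.1774; 2.4667 -3.5286]
AᵀP(A−BK) = [18.0998 -25.4142; -25.4142 37.7316]
P' = Q + AᵀP(A−BK) = [27.3498 -31.4142; -31.4142 41.7316]
tr(P') = 69.0814


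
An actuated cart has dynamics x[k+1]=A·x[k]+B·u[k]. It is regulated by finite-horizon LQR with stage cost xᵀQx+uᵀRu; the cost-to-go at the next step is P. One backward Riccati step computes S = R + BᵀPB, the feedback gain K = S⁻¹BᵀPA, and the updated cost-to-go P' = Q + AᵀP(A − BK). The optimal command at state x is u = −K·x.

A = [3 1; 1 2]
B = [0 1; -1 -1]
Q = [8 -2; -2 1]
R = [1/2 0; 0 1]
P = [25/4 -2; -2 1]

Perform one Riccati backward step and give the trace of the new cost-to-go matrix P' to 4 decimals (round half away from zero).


16.9333

BᵀP = [2.0000 -1.0000; 8.2500 -3.0000]
S = R + BᵀPB = [1/2 0; 0 1] + [1.0000 3.0000; 3.0000 11.2500] = [1.5000 3.0000; 3.0000 12.2500]
BᵀPA = [5.0000 0.0000; 21.7500 2.2500]
K = S⁻¹·BᵀPA = [-0.4267 -0.7200; 1.8800 0.3600]
A−BK = [1.1200 0.6400; 2.4533 1.6400]
AᵀP(A−BK) = [6.4933 2.5200; 2.5200 1.4400]
P' = Q + AᵀP(A−BK) = [14.4933 0.5200; 0.5200 2.4400]
tr(P') = 16.9333


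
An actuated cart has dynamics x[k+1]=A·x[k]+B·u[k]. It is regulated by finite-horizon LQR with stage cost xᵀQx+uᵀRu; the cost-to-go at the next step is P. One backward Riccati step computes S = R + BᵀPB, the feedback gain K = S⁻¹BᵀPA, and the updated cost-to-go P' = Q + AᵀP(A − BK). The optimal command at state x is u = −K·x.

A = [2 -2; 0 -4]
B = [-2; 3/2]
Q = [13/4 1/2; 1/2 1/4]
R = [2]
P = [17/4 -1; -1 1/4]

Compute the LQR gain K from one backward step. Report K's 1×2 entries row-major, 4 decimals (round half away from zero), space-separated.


BᵀP = [-10.0000 2.3750]
S = R + BᵀPB = [2] + [23.5625] = [25.5625]
BᵀPA = [-20.0000 10.5000]
K = S⁻¹·BᵀPA = [-0.7824 0.4108]
A−BK = [0.4352 -1.1785; 1.1736 -4.6161]
AᵀP(A−BK) = [1.3521 -0.7848; -0.7848 0.6870]
P' = Q + AᵀP(A−BK) = [4.6021 -0.2848; -0.2848 0.9370]
tr(P') = 5.5391

-0.7824 0.4108


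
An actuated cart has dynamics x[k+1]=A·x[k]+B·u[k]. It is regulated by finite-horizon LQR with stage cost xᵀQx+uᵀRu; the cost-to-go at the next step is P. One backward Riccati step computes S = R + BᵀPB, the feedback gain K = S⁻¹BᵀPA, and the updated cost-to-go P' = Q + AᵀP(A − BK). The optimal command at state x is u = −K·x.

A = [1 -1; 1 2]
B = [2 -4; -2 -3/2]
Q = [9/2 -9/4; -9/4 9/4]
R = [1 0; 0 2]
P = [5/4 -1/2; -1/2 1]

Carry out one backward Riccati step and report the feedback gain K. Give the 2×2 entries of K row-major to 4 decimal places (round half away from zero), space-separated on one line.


BᵀP = [3.5000 -3.0000; -4.2500 0.5000]
S = R + BᵀPB = [1 0; 0 2] + [13.0000 -9.5000; -9.5000 16.2500] = [14.0000 -9.5000; -9.5000 18.2500]
BᵀPA = [0.5000 -9.5000; -3.7500 5.2500]
K = S⁻¹·BᵀPA = [-0.1604 -0.7474; -0.2890 -0.1014]
A−BK = [0.1649 0.0893; 0.2458 0.3533]
AᵀP(A−BK) = [0.2466 0.2436; 0.2436 0.6823]
P' = Q + AᵀP(A−BK) = [4.7466 -2.0064; -2.0064 2.9323]
tr(P') = 7.6789

-0.1604 -0.7474 -0.2890 -0.1014


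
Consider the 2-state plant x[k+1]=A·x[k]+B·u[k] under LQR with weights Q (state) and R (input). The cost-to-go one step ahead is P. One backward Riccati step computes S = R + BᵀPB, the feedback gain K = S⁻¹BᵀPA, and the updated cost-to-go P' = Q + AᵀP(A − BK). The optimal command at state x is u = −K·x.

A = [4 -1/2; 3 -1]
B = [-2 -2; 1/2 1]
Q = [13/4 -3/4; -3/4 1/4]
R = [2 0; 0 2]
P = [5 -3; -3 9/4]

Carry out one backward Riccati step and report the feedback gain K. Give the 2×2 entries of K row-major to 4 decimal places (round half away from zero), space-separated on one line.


-0.5611 0.0225 -0.2854 -0.0670

BᵀP = [-11.5000 7.1250; -13.0000 8.2500]
S = R + BᵀPB = [2 0; 0 2] + [26.5625 30.1250; 30.1250 34.2500] = [28.5625 30.1250; 30.1250 36.2500]
BᵀPA = [-24.6250 -1.3750; -27.2500 -1.7500]
K = S⁻¹·BᵀPA = [-0.5611 0.0225; -0.2854 -0.0670]
A−BK = [2.3069 -0.5890; 3.5660 -0.9443]
AᵀP(A−BK) = [6.6549 -1.5210; -1.5210 0.4137]
P' = Q + AᵀP(A−BK) = [9.9049 -2.2710; -2.2710 0.6637]
tr(P') = 10.5687


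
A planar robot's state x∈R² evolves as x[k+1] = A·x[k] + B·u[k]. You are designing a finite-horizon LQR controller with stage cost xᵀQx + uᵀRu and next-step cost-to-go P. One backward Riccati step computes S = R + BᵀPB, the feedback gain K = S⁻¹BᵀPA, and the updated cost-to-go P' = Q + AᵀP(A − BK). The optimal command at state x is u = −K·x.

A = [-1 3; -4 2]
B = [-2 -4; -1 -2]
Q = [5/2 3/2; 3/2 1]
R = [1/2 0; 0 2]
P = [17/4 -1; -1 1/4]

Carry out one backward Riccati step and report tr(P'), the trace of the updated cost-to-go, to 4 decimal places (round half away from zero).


4.2407

BᵀP = [-7.5000 1.7500; -15.0000 3.5000]
S = R + BᵀPB = [1/2 0; 0 2] + [13.2500 26.5000; 26.5000 53.0000] = [13.7500 26.5000; 26.5000 55.0000]
BᵀPA = [0.5000 -19.0000; 1.0000 -38.0000]
K = S⁻¹·BᵀPA = [0.0185 -0.7037; 0.0093 -0.3519]
A−BK = [-0.9259 0.1852; -3.9630 0.5926]
AᵀP(A−BK) = [0.2315 -0.0463; -0.0463 0.5093]
P' = Q + AᵀP(A−BK) = [2.7315 1.4537; 1.4537 1.5093]
tr(P') = 4.2407


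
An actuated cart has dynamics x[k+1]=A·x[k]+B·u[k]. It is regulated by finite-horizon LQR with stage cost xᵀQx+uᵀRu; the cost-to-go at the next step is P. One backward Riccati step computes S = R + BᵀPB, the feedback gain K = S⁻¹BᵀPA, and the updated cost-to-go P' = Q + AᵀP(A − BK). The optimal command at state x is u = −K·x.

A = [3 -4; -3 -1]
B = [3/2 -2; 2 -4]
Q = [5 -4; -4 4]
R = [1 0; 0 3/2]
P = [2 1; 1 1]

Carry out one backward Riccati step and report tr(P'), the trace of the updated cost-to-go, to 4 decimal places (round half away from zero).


BᵀP = [5.0000 3.5000; -8.0000 -6.0000]
S = R + BᵀPB = [1 0; 0 3/2] + [14.5000 -24.0000; -24.0000 40.0000] = [15.5000 -24.0000; -24.0000 41.5000]
BᵀPA = [4.5000 -23.5000; -6.0000 38.0000]
K = S⁻¹·BᵀPA = [0.6357 -0.9405; 0.2230 0.3717]
A−BK = [2.4926 -1.8457; -3.3792 2.3680]
AᵀP(A−BK) = [7.4777 -5.5372; -5.5372 4.7714]
P' = Q + AᵀP(A−BK) = [12.4777 -9.5372; -9.5372 8.7714]
tr(P') = 21.2491

21.2491


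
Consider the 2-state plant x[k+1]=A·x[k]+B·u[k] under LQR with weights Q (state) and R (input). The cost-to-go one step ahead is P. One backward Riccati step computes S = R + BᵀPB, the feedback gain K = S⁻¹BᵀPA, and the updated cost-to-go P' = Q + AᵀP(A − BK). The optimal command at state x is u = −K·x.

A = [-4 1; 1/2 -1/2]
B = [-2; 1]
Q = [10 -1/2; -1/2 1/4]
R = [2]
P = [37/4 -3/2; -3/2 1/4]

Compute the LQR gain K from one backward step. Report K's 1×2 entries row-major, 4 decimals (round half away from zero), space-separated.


1.8039 -0.4779

BᵀP = [-20.0000 3.2500]
S = R + BᵀPB = [2] + [43.2500] = [45.2500]
BᵀPA = [81.6250 -21.6250]
K = S⁻¹·BᵀPA = [1.8039 -0.4779]
A−BK = [-0.3923 0.0442; -1.3039 -0.0221]
AᵀP(A−BK) = [6.8218 -1.8039; -1.8039 0.4779]
P' = Q + AᵀP(A−BK) = [16.8218 -2.3039; -2.3039 0.7279]
tr(P') = 17.5497


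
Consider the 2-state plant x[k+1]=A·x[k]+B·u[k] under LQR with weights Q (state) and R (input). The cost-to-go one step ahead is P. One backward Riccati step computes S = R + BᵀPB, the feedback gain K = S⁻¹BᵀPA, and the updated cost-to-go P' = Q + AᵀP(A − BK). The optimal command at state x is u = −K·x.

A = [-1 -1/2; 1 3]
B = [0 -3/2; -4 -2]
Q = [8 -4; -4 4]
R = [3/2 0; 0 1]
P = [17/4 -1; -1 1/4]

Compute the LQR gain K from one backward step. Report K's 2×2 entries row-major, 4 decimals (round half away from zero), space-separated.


-0.4325 -0.4839 0.6552 0.5846

BᵀP = [4.0000 -1.0000; -4.3750 1.0000]
S = R + BᵀPB = [3/2 0; 0 1] + [4.0000 -4.0000; -4.0000 4.5625] = [5.5000 -4.0000; -4.0000 5.5625]
BᵀPA = [-5.0000 -5.0000; 5.3750 5.1875]
K = S⁻¹·BᵀPA = [-0.4325 -0.4839; 0.6552 0.5846]
A−BK = [-0.0171 0.3769; 0.5803 2.2334]
AᵀP(A−BK) = [0.8153 0.8132; 0.8132 0.8603]
P' = Q + AᵀP(A−BK) = [8.8153 -3.1868; -3.1868 4.8603]
tr(P') = 13.6756


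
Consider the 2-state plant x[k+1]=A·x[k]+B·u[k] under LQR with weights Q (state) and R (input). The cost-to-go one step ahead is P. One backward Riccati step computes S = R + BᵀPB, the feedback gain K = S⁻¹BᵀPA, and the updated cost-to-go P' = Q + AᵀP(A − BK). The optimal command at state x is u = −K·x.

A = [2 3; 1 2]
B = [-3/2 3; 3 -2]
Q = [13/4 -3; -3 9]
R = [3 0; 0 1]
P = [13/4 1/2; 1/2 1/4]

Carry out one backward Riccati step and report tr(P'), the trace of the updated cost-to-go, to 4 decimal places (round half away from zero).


18.1160

BᵀP = [-3.3750 0.0000; 8.7500 1.0000]
S = R + BᵀPB = [3 0; 0 1] + [5.0625 -10.1250; -10.1250 24.2500] = [8.0625 -10.1250; -10.1250 25.2500]
BᵀPA = [-6.7500 -10.1250; 18.5000 28.2500]
K = S⁻¹·BᵀPA = [0.1670 0.3006; 0.7996 1.2393]
A−BK = [-0.1484 -0.2672; 2.0983 3.5770]
AᵀP(A−BK) = [1.5840 2.6011; 2.6011 4.2820]
P' = Q + AᵀP(A−BK) = [4.8340 -0.3989; -0.3989 13.2820]
tr(P') = 18.1160


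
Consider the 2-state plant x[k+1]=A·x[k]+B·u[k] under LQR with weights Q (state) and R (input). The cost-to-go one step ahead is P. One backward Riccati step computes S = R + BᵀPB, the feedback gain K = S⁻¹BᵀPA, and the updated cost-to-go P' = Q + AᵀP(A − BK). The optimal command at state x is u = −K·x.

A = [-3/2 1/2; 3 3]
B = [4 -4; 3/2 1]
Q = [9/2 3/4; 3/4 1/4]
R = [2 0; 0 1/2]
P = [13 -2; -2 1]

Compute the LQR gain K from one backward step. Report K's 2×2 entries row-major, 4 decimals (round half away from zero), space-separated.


0.6222 0.7807 1.0377 0.7011

BᵀP = [49.0000 -6.5000; -54.0000 9.0000]
S = R + BᵀPB = [2 0; 0 1/2] + [186.2500 -202.5000; -202.5000 225.0000] = [188.2500 -202.5000; -202.5000 225.5000]
BᵀPA = [-93.0000 5.0000; 108.0000 0.0000]
K = S⁻¹·BᵀPA = [0.6222 0.7807; 1.0377 0.7011]
A−BK = [0.1619 0.1815; 1.0291 1.1278]
AᵀP(A−BK) = [2.0459 2.1391; 2.1391 2.3463]
P' = Q + AᵀP(A−BK) = [6.5459 2.8891; 2.8891 2.5963]
tr(P') = 9.1421


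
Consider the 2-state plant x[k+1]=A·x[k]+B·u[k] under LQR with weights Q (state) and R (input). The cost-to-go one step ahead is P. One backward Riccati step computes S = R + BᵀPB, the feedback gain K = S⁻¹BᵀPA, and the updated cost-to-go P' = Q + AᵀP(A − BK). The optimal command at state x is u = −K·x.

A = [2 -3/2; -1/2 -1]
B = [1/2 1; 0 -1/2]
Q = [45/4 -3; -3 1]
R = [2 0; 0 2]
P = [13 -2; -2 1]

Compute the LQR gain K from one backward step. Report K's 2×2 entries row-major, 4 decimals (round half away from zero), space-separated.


0.6767 -0.5158 1.4211 -0.8632

BᵀP = [6.5000 -1.0000; 14.0000 -2.5000]
S = R + BᵀPB = [2 0; 0 2] + [3.2500 7.0000; 7.0000 15.2500] = [5.2500 7.0000; 7.0000 17.2500]
BᵀPA = [13.5000 -8.7500; 29.2500 -18.5000]
K = S⁻¹·BᵀPA = [0.6767 -0.5158; 1.4211 -0.8632]
A−BK = [0.2406 -0.3789; 0.2105 -1.4316]
AᵀP(A−BK) = [5.5489 -3.7895; -3.7895 3.7684]
P' = Q + AᵀP(A−BK) = [16.7989 -6.7895; -6.7895 4.7684]
tr(P') = 21.5673


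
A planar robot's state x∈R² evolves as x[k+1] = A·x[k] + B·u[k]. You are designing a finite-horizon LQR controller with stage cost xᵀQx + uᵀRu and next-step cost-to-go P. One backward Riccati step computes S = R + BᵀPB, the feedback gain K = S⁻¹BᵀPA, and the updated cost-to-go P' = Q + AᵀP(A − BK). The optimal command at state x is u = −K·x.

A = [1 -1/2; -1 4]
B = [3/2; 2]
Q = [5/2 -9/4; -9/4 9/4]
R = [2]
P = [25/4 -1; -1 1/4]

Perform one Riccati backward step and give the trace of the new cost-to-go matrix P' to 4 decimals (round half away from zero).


BᵀP = [7.3750 -1.0000]
S = R + BᵀPB = [2] + [9.0625] = [11.0625]
BᵀPA = [8.3750 -7.6875]
K = S⁻¹·BᵀPA = [0.7571 -0.6949]
A−BK = [-0.1356 0.5424; -2.5141 5.3898]
AᵀP(A−BK) = [2.1596 -2.8051; -2.8051 4.2203]
P' = Q + AᵀP(A−BK) = [4.6596 -5.0551; -5.0551 6.4703]
tr(P') = 11.1299

11.1299


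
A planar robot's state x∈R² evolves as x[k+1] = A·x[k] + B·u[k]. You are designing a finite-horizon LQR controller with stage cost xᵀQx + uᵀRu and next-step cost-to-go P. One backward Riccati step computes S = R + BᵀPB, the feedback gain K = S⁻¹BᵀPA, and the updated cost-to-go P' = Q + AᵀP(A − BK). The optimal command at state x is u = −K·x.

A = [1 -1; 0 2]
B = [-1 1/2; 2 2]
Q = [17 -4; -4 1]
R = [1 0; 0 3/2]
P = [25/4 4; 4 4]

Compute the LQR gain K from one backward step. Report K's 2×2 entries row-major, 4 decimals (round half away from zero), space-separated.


-0.4375 0.7696 0.5546 0.0756

BᵀP = [1.7500 4.0000; 11.1250 10.0000]
S = R + BᵀPB = [1 0; 0 3/2] + [6.2500 8.8750; 8.8750 25.5625] = [7.2500 8.8750; 8.8750 27.0625]
BᵀPA = [1.7500 6.2500; 11.1250 8.8750]
K = S⁻¹·BᵀPA = [-0.4375 0.7696; 0.5546 0.0756]
A−BK = [0.2853 -0.2682; -0.2342 0.3097]
AᵀP(A−BK) = [0.8462 -0.4375; -0.4375 0.7696]
P' = Q + AᵀP(A−BK) = [17.8462 -4.4375; -4.4375 1.7696]
tr(P') = 19.6158


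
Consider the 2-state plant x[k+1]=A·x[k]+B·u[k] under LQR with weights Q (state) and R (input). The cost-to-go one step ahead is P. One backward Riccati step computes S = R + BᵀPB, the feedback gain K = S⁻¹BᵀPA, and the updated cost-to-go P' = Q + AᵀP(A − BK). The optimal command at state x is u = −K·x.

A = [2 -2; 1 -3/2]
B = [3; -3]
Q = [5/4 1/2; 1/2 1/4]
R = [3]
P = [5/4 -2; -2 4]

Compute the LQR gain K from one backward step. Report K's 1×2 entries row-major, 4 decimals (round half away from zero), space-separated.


BᵀP = [9.7500 -18.0000]
S = R + BᵀPB = [3] + [83.2500] = [86.2500]
BᵀPA = [1.5000 7.5000]
K = S⁻¹·BᵀPA = [0.0174 0.0870]
A−BK = [1.9478 -2.2609; 1.0522 -1.2391]
AᵀP(A−BK) = [0.9739 -1.1304; -1.1304 1.3478]
P' = Q + AᵀP(A−BK) = [2.2239 -0.6304; -0.6304 1.5978]
tr(P') = 3.8217

0.0174 0.0870


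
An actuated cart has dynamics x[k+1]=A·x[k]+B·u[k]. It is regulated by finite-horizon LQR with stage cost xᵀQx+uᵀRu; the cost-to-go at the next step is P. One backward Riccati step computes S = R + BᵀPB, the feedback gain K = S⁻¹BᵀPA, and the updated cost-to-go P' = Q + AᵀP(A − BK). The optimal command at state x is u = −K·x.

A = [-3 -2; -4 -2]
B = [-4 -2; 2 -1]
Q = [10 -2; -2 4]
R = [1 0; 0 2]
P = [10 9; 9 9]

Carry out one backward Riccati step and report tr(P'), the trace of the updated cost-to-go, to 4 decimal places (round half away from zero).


30.6375

BᵀP = [-22.0000 -18.0000; -29.0000 -27.0000]
S = R + BᵀPB = [1 0; 0 2] + [52.0000 62.0000; 62.0000 85.0000] = [53.0000 62.0000; 62.0000 87.0000]
BᵀPA = [138.0000 80.0000; 195.0000 112.0000]
K = S⁻¹·BᵀPA = [-0.1095 0.0209; 2.3194 1.2725]
A−BK = [1.2008 0.6284; -1.4615 -0.7692]
AᵀP(A−BK) = [12.8253 6.9857; 6.9857 3.8123]
P' = Q + AᵀP(A−BK) = [22.8253 4.9857; 4.9857 7.8123]
tr(P') = 30.6375


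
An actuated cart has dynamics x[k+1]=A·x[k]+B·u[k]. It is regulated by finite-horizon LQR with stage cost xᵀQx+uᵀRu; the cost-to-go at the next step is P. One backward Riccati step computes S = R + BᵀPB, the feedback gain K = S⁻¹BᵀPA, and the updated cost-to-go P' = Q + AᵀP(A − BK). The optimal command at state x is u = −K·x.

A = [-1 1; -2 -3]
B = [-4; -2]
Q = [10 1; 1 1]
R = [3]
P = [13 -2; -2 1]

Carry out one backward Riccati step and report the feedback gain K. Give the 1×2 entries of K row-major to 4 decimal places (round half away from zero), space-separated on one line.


0.1967 -0.3607

BᵀP = [-48.0000 6.0000]
S = R + BᵀPB = [3] + [180.0000] = [183.0000]
BᵀPA = [36.0000 -66.0000]
K = S⁻¹·BᵀPA = [0.1967 -0.3607]
A−BK = [-0.2131 -0.4426; -1.6066 -3.7213]
AᵀP(A−BK) = [1.9180 3.9836; 3.9836 10.1967]
P' = Q + AᵀP(A−BK) = [11.9180 4.9836; 4.9836 11.1967]
tr(P') = 23.1148


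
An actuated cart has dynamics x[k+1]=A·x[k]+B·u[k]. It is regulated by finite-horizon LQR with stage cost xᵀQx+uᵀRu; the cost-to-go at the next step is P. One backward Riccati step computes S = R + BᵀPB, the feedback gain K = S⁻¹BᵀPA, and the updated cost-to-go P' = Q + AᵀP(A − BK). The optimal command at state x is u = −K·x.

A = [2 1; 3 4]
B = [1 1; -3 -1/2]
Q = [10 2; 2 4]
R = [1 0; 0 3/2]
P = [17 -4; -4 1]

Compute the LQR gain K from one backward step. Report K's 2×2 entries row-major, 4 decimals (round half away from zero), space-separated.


BᵀP = [29.0000 -7.0000; 19.0000 -4.5000]
S = R + BᵀPB = [1 0; 0 3/2] + [50.0000 32.5000; 32.5000 21.2500] = [51.0000 32.5000; 32.5000 22.7500]
BᵀPA = [37.0000 1.0000; 24.5000 1.0000]
K = S⁻¹·BᵀPA = [0.4375 -0.0938; 0.4519 0.1779]
A−BK = [1.1106 0.9159; 4.5385 3.8077]
AᵀP(A−BK) = [1.7404 1.1106; 1.1106 0.9159]
P' = Q + AᵀP(A−BK) = [11.7404 3.1106; 3.1106 4.9159]
tr(P') = 16.6563

0.4375 -0.0938 0.4519 0.1779


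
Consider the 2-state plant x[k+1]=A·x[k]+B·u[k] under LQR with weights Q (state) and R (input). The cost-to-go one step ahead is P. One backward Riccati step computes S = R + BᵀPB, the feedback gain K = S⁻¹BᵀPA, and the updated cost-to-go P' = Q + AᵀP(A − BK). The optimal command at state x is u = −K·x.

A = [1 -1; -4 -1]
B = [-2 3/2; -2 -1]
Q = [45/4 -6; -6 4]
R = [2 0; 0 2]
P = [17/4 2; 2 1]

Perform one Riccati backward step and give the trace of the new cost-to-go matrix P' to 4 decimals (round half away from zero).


16.5311

BᵀP = [-12.5000 -6.0000; 4.3750 2.0000]
S = R + BᵀPB = [2 0; 0 2] + [37.0000 -12.7500; -12.7500 4.5625] = [39.0000 -12.7500; -12.7500 6.5625]
BᵀPA = [11.5000 18.5000; -3.6250 -6.3750]
K = S⁻¹·BᵀPA = [0.3133 0.4297; 0.0562 -0.1365]
A−BK = [1.5422 0.0643; -3.3173 -0.2771]
AᵀP(A−BK) = [0.8514 0.3133; 0.3133 0.4297]
P' = Q + AᵀP(A−BK) = [12.1014 -5.6867; -5.6867 4.4297]
tr(P') = 16.5311


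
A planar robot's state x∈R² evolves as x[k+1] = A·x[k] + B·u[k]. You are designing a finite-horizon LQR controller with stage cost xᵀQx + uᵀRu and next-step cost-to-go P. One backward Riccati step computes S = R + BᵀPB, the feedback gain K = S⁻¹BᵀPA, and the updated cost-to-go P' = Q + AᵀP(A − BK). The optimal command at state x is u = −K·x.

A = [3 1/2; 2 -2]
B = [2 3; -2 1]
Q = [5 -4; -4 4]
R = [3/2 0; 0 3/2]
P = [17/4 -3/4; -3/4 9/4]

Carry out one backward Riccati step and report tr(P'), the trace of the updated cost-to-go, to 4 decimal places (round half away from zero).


12.3450

BᵀP = [10.0000 -6.0000; 12.0000 0.0000]
S = R + BᵀPB = [3/2 0; 0 3/2] + [32.0000 24.0000; 24.0000 36.0000] = [33.5000 24.0000; 24.0000 37.5000]
BᵀPA = [18.0000 17.0000; 36.0000 6.0000]
K = S⁻¹·BᵀPA = [-0.2778 0.7255; 1.1378 -0.3043]
A−BK = [0.1422 -0.0380; 0.3065 -0.2448]
AᵀP(A−BK) = [2.2897 -0.9786; -0.9786 1.0553]
P' = Q + AᵀP(A−BK) = [7.2897 -4.9786; -4.9786 5.0553]
tr(P') = 12.3450


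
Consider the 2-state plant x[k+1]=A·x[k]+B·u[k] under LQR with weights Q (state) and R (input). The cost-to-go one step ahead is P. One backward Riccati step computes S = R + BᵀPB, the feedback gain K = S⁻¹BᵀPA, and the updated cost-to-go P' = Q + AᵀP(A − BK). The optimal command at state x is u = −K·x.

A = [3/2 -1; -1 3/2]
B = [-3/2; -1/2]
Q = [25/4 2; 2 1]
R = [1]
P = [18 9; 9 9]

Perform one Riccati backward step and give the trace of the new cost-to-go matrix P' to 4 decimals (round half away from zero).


25.7020

BᵀP = [-31.5000 -18.0000]
S = R + BᵀPB = [1] + [56.2500] = [57.2500]
BᵀPA = [-29.2500 4.5000]
K = S⁻¹·BᵀPA = [-0.5109 0.0786]
A−BK = [0.7336 -0.8821; -1.2555 1.5393]
AᵀP(A−BK) = [7.5557 -8.9509; -8.9509 10.8963]
P' = Q + AᵀP(A−BK) = [13.8057 -6.9509; -6.9509 11.8963]
tr(P') = 25.7020


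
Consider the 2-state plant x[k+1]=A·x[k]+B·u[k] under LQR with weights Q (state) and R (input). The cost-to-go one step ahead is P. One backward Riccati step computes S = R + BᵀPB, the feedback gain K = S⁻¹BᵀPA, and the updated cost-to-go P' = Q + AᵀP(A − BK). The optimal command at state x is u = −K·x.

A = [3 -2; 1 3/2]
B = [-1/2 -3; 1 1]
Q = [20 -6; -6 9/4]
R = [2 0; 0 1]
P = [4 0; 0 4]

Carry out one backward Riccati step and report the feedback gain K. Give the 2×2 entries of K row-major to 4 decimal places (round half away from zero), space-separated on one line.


1.2727 0.5882 -1.0909 0.5882

BᵀP = [-2.0000 4.0000; -12.0000 4.0000]
S = R + BᵀPB = [2 0; 0 1] + [5.0000 10.0000; 10.0000 40.0000] = [7.0000 10.0000; 10.0000 41.0000]
BᵀPA = [-2.0000 10.0000; -32.0000 30.0000]
K = S⁻¹·BᵀPA = [1.2727 0.5882; -1.0909 0.5882]
A−BK = [0.3636 0.0588; 0.8182 0.3235]
AᵀP(A−BK) = [7.6364 2.0000; 2.0000 1.4706]
P' = Q + AᵀP(A−BK) = [27.6364 -4.0000; -4.0000 3.7206]
tr(P') = 31.3570


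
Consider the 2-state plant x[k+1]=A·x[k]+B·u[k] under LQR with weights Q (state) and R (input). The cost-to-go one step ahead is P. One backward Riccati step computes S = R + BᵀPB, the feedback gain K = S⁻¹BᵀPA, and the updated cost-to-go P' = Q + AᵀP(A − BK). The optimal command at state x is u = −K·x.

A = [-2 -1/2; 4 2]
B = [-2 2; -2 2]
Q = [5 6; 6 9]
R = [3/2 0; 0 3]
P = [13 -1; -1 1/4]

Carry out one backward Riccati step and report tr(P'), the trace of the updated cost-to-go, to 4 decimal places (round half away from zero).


23.9674

BᵀP = [-24.0000 1.5000; 24.0000 -1.5000]
S = R + BᵀPB = [3/2 0; 0 3] + [45.0000 -45.0000; -45.0000 45.0000] = [46.5000 -45.0000; -45.0000 48.0000]
BᵀPA = [54.0000 15.0000; -54.0000 -15.0000]
K = S⁻¹·BᵀPA = [0.7826 0.2174; -0.3913 -0.1087]
A−BK = [0.3478 0.1522; 6.3478 2.6522]
AᵀP(A−BK) = [8.6087 3.3913; 3.3913 1.3587]
P' = Q + AᵀP(A−BK) = [13.6087 9.3913; 9.3913 10.3587]
tr(P') = 23.9674


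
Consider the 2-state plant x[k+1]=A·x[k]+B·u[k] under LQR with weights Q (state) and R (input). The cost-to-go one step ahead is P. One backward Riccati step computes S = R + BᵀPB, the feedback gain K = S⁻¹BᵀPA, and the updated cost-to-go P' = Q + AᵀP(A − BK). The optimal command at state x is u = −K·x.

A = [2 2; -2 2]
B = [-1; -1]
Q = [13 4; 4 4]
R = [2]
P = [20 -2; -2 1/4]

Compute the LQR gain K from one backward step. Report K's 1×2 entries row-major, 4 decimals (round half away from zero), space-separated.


BᵀP = [-18.0000 1.7500]
S = R + BᵀPB = [2] + [16.2500] = [18.2500]
BᵀPA = [-39.5000 -32.5000]
K = S⁻¹·BᵀPA = [-2.1644 -1.7808]
A−BK = [-0.1644 0.2192; -4.1644 0.2192]
AᵀP(A−BK) = [11.5068 8.6575; 8.6575 7.1233]
P' = Q + AᵀP(A−BK) = [24.5068 12.6575; 12.6575 11.1233]
tr(P') = 35.6301

-2.1644 -1.7808


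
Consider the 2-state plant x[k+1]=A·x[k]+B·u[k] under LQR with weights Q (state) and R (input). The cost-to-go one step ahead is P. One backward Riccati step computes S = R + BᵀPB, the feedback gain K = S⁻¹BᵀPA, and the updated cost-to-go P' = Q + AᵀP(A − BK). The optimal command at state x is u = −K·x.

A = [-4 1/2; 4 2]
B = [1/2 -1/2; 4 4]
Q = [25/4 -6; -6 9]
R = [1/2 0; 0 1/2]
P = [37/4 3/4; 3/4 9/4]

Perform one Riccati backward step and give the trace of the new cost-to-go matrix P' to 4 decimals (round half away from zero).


BᵀP = [7.6250 9.3750; -1.6250 8.6250]
S = R + BᵀPB = [1/2 0; 0 1/2] + [41.3125 33.6875; 33.6875 35.3125] = [41.8125 33.6875; 33.6875 35.8125]
BᵀPA = [7.0000 22.5625; 41.0000 16.4375]
K = S⁻¹·BᵀPA = [-3.1181 0.7013; 4.0779 -0.2007]
A−BK = [-0.4020 0.0490; 0.1607 -0.0024]
AᵀP(A−BK) = [14.6320 -1.6790; -1.6790 0.2881]
P' = Q + AᵀP(A−BK) = [20.8820 -7.6790; -7.6790 9.2881]
tr(P') = 30.1701

30.1701


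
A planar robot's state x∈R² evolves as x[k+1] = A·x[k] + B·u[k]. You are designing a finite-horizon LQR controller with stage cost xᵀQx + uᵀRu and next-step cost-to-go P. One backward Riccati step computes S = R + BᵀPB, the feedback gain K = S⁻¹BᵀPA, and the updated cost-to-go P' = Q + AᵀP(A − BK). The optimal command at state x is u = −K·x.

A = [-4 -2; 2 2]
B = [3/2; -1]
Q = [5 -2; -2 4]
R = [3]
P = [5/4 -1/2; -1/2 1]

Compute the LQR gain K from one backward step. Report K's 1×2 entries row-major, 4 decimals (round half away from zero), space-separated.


BᵀP = [2.3750 -1.7500]
S = R + BᵀPB = [3] + [5.3125] = [8.3125]
BᵀPA = [-13.0000 -8.2500]
K = S⁻¹·BᵀPA = [-1.5639 -0.9925]
A−BK = [-1.6541 -0.5113; 0.4361 1.0075]
AᵀP(A−BK) = [11.6692 7.0977; 7.0977 4.8120]
P' = Q + AᵀP(A−BK) = [16.6692 5.0977; 5.0977 8.8120]
tr(P') = 25.4812

-1.5639 -0.9925
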